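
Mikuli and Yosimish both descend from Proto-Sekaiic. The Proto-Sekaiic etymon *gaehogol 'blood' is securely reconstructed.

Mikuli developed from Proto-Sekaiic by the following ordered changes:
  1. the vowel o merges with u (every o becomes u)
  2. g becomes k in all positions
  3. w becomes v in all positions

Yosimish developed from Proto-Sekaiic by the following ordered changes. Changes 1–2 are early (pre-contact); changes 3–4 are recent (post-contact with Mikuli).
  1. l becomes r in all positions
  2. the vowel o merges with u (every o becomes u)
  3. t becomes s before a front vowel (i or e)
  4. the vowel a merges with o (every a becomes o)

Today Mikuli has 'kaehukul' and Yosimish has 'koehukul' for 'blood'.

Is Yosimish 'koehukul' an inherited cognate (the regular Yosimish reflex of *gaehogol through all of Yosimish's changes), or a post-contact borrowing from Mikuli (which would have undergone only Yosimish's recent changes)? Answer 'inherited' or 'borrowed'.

If inherited, *gaehogol would pass through all of Yosimish's changes:
Yosimish: *gaehogol
  gaehogol → gaehogor   [unconditioned shift]
  gaehogor → gaehugur   [vowel merger]
  gaehugur (rule 3 does not apply)
  gaehugur → goehugur   [vowel merger]
  giving Yosimish goehugur.
If borrowed from Mikuli 'kaehukul' after the early changes, it would undergo only the recent ones:
  rule 3 (palatalisation): no change (kaehukul)
  rule 4 (vowel merger): kaehukul → koehukul
  ⇒ as a loan: koehukul
Yosimish 'koehukul' matches the loan outcome 'koehukul', not the inherited 'goehugur' — it skipped the early Yosimish changes, so it was borrowed from Mikuli.

borrowed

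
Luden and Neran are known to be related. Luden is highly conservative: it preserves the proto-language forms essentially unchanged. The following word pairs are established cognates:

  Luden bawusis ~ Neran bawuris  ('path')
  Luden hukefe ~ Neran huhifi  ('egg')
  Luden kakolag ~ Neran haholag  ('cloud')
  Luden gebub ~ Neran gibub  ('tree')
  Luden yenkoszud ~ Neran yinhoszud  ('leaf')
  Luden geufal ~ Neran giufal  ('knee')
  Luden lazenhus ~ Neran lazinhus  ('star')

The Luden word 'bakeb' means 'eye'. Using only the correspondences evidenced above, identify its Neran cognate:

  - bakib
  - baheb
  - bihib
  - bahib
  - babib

bahib

hukefe ~ huhifi — Luden k corresponds to Neran h between vowels (before a front vowel).
gebub ~ gibub — Luden e corresponds to Neran i after a consonant, before a labial obstruent.
Applying these to Luden 'bakeb':
  bakeb → baheb   (k→h between vowels (before a front vowel))
  baheb → bahib   (e→i after a consonant, before a labial obstruent)
So the Neran cognate is 'bahib'.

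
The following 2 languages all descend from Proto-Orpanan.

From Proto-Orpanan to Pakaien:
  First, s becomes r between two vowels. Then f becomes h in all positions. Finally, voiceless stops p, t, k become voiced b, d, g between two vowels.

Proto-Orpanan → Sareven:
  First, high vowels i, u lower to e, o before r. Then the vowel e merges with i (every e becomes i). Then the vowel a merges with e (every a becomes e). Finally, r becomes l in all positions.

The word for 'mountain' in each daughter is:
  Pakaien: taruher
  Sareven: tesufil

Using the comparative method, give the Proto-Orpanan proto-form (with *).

*tasufer

Position 2: Pakaien has a, Sareven has e. Pakaien preserves a here (none of its changes turn any other segment into a), so the proto-segment is *a.
Position 6: Pakaien has e, Sareven has i. Pakaien preserves e here (none of its changes turn any other segment into e), so the proto-segment is *e.
Position 5: Pakaien has h, Sareven has f. Sareven preserves f here (none of its changes turn any other segment into f), so the proto-segment is *f.
Continuing position by position gives *tasufer; check it forward:
Pakaien: *tasufer
  tasufer → tarufer   [rhotacism]
  tarufer → taruher   [unconditioned shift]
  taruher (rule 3 does not apply)
  giving Pakaien taruher.
Sareven: start from *tasufer.
  rule 1: no change — tasufer
  rule 2 (vowel merger): tasufer → tasufir
  rule 3 (vowel merger): tasufir → tesufir
  rule 4 (unconditioned shift): tesufir → tesufil
  ⇒ Sareven tesufil
No other proto-form is consistent with every reflex, so the reconstruction is *tasufer.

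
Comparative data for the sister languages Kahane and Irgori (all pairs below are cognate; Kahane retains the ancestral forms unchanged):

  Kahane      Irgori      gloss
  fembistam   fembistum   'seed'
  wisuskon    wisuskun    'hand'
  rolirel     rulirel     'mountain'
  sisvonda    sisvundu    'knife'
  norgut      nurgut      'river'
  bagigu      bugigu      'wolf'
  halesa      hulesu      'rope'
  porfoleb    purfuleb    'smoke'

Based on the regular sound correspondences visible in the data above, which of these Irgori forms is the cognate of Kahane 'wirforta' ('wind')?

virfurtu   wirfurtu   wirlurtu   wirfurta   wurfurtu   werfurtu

norgut ~ nurgut, porfoleb ~ purfuleb — Kahane o corresponds to Irgori u after a consonant, before r.
sisvonda ~ sisvundu, halesa ~ hulesu — Kahane a corresponds to Irgori u word-finally.
Applying these to Kahane 'wirforta':
  wirforta → wirfurta   (o→u after a consonant, before r)
  wirfurta → wirfurtu   (a→u word-finally)
So the Irgori cognate is 'wirfurtu'.

wirfurtu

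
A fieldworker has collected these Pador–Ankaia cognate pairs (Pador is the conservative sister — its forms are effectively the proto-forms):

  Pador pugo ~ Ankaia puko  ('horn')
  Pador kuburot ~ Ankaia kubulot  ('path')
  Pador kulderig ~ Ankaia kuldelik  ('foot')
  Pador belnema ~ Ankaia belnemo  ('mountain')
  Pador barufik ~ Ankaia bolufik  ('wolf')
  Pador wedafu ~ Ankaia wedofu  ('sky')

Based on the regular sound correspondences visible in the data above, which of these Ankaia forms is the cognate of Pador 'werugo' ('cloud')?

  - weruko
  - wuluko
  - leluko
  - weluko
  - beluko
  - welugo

weluko

barufik ~ bolufik — Pador r corresponds to Ankaia l between vowels (before a back vowel).
pugo ~ puko — Pador g corresponds to Ankaia k between vowels (before a back vowel).
Applying these to Pador 'werugo':
  werugo → welugo   (r→l between vowels (before a back vowel))
  welugo → weluko   (g→k between vowels (before a back vowel))
So the Ankaia cognate is 'weluko'.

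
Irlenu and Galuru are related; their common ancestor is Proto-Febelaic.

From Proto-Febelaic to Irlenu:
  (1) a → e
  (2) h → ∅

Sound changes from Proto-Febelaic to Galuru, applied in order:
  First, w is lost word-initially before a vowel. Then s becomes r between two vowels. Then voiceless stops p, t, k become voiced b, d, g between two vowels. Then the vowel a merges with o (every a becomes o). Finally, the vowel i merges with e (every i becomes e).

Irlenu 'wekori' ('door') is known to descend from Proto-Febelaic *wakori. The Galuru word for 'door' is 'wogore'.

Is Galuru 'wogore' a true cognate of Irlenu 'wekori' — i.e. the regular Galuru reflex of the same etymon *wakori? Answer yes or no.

no

Derive the expected Galuru reflex of *wakori:
Galuru: start from *wakori.
  rule 1 (glide loss): wakori → akori
  rule 2: no change — akori
  rule 3 (intervocalic voicing): akori → agori
  rule 4 (vowel merger): agori → ogori
  rule 5 (vowel merger): ogori → ogore
  ⇒ Galuru ogore
The regular Galuru reflex would be 'ogore', but the attested form is 'wogore'. The correspondence is irregular, so they are not cognates (the Galuru form has a different source).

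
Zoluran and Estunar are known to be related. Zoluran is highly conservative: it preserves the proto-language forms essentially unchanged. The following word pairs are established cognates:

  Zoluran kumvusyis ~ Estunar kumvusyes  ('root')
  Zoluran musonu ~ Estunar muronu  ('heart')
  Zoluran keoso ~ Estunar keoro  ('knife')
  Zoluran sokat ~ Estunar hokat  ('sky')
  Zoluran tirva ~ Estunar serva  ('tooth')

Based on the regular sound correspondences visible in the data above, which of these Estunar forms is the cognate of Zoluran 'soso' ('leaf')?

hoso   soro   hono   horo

horo

sokat ~ hokat — Zoluran s corresponds to Estunar h word-initially before a back vowel.
musonu ~ muronu, keoso ~ keoro — Zoluran s corresponds to Estunar r between vowels (before a back vowel).
Applying these to Zoluran 'soso':
  soso → hoso   (s→h word-initially before a back vowel)
  hoso → horo   (s→r between vowels (before a back vowel))
So the Estunar cognate is 'horo'.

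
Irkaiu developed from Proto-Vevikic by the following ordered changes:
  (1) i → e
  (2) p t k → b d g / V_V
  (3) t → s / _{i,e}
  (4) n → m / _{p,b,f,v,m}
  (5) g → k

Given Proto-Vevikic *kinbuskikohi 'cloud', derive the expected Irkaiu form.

kembuskekohe

Irkaiu: start from *kinbuskikohi.
  rule 1 (vowel merger): kinbuskikohi → kenbuskekohe
  rule 2 (intervocalic voicing): kenbuskekohe → kenbuskegohe
  rule 3: no change — kenbuskegohe
  rule 4 (nasal place assimilation): kenbuskegohe → kembuskegohe
  rule 5 (unconditioned shift): kembuskegohe → kembuskekohe
  ⇒ Irkaiu kembuskekohe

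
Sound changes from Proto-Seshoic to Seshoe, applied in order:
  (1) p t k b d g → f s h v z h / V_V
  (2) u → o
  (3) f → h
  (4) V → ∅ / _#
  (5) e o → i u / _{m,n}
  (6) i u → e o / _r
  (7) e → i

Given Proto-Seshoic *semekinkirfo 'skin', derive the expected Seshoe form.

simihinkirh

Seshoe: start from *semekinkirfo.
  rule 1 (intervocalic lenition): semekinkirfo → semehinkirfo
  rule 2: no change — semehinkirfo
  rule 3 (unconditioned shift): semehinkirfo → semehinkirho
  rule 4 (apocope): semehinkirho → semehinkirh
  rule 5 (pre-nasal raising): semehinkirh → simehinkirh
  rule 6 (pre-rhotic lowering): simehinkirh → simehinkerh
  rule 7 (vowel merger): simehinkerh → simihinkirh
  ⇒ Seshoe simihinkirh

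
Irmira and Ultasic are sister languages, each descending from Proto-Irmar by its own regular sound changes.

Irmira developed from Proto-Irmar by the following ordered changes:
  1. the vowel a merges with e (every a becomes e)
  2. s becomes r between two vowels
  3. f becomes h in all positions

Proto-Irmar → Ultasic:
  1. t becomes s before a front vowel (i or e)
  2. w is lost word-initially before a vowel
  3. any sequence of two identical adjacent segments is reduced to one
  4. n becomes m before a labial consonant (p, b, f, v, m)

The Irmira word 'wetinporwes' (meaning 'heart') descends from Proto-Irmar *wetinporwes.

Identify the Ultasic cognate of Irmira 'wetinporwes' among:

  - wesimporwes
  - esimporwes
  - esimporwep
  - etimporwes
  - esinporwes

esimporwes

Ultasic: *wetinporwes > wesinporwes > esinporwes > esimporwes  (by palatalisation, glide loss, nasal place assimilation)
The other candidates each miss or misapply at least one Ultasic change.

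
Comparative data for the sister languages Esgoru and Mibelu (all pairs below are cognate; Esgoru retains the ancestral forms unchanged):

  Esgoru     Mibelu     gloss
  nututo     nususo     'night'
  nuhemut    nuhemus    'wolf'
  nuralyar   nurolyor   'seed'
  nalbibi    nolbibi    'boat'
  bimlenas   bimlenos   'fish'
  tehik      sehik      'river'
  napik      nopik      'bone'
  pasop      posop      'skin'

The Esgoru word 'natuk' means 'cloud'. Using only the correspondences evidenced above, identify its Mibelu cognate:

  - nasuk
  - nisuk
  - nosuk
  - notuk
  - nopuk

nosuk

nuralyar ~ nurolyor, nalbibi ~ nolbibi — Esgoru a corresponds to Mibelu o after a consonant, before a consonant other than r, m, n, p, b, f, v.
nututo ~ nususo — Esgoru t corresponds to Mibelu s between vowels (before a back vowel).
Applying these to Esgoru 'natuk':
  natuk → notuk   (a→o after a consonant, before a consonant other than r, m, n, p, b, f, v)
  notuk → nosuk   (t→s between vowels (before a back vowel))
So the Mibelu cognate is 'nosuk'.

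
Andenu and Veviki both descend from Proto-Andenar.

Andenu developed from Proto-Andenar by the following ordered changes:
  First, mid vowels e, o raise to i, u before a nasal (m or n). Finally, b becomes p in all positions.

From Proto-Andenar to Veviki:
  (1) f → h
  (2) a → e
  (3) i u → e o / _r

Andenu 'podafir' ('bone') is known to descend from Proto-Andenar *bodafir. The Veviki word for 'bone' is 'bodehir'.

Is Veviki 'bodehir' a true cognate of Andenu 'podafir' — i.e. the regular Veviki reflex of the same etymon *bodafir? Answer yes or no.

no

Derive the expected Veviki reflex of *bodafir:
Veviki: *bodafir > bodahir > bodehir > bodeher  (by unconditioned shift, vowel merger, pre-rhotic lowering)
The regular Veviki reflex would be 'bodeher', but the attested form is 'bodehir'. The correspondence is irregular, so they are not cognates (the Veviki form has a different source).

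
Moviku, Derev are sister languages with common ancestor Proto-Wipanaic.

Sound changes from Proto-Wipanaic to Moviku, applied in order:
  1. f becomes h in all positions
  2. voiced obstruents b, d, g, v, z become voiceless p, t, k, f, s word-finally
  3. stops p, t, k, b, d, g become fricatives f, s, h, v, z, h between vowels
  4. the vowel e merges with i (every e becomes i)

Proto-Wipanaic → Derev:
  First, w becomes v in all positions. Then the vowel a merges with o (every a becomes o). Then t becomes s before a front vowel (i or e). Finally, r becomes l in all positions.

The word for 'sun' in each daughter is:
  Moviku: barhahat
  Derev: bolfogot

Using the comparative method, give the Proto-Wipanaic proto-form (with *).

*barfagat

Position 6: Moviku has h, Derev has g. Derev preserves g here (none of its changes turn any other segment into g), so the proto-segment is *g.
Position 7: Moviku has a, Derev has o. Moviku preserves a here (none of its changes turn any other segment into a), so the proto-segment is *a.
Verify the candidate proto-form against each daughter:
Moviku: *barfagat
  barfagat → barhagat   [unconditioned shift]
  barhagat (rule 2 does not apply)
  barhagat → barhahat   [intervocalic lenition]
  barhahat (rule 4 does not apply)
  giving Moviku barhahat.
Derev: start from *barfagat.
  rule 1: no change — barfagat
  rule 2 (vowel merger): barfagat → borfogot
  rule 3: no change — borfogot
  rule 4 (unconditioned shift): borfogot → bolfogot
  ⇒ Derev bolfogot
Only *barfagat yields all of Moviku barhahat, Derev bolfogot.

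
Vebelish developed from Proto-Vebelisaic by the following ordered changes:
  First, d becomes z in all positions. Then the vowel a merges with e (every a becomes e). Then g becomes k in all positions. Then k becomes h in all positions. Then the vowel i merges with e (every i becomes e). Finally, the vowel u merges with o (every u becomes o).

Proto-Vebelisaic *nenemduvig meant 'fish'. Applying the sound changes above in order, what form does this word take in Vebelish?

Vebelish: start from *nenemduvig.
  rule 1 (unconditioned shift): nenemduvig → nenemzuvig
  rule 2: no change — nenemzuvig
  rule 3 (unconditioned shift): nenemzuvig → nenemzuvik
  rule 4 (unconditioned shift): nenemzuvik → nenemzuvih
  rule 5 (vowel merger): nenemzuvih → nenemzuveh
  rule 6 (vowel merger): nenemzuveh → nenemzoveh
  ⇒ Vebelish nenemzoveh

nenemzoveh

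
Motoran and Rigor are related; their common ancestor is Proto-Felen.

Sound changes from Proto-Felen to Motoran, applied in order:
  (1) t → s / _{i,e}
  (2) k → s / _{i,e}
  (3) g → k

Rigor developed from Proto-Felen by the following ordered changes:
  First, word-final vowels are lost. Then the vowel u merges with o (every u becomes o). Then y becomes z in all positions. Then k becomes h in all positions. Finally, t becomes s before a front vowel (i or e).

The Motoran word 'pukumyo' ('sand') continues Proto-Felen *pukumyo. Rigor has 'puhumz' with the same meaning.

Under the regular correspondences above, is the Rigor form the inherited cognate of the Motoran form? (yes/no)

no

Derive the expected Rigor reflex of *pukumyo:
Rigor: start from *pukumyo.
  rule 1 (apocope): pukumyo → pukumy
  rule 2 (vowel merger): pukumy → pokomy
  rule 3 (unconditioned shift): pokomy → pokomz
  rule 4 (unconditioned shift): pokomz → pohomz
  rule 5: no change — pohomz
  ⇒ Rigor pohomz
The regular Rigor reflex would be 'pohomz', but the attested form is 'puhumz'. The correspondence is irregular, so they are not cognates (the Rigor form has a different source).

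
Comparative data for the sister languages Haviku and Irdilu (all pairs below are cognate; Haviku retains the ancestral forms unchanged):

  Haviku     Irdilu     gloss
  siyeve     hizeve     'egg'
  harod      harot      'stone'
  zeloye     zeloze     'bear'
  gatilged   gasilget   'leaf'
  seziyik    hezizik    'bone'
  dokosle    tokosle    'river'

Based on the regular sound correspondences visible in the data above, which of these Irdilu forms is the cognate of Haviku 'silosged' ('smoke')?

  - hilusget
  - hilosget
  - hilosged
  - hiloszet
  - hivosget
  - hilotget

hilosget

siyeve ~ hizeve — Haviku s corresponds to Irdilu h word-initially before a front vowel.
harod ~ harot, gatilged ~ gasilget — Haviku d corresponds to Irdilu t word-finally.
Applying these to Haviku 'silosged':
  silosged → hilosged   (s→h word-initially before a front vowel)
  hilosged → hilosget   (d→t word-finally)
So the Irdilu cognate is 'hilosget'.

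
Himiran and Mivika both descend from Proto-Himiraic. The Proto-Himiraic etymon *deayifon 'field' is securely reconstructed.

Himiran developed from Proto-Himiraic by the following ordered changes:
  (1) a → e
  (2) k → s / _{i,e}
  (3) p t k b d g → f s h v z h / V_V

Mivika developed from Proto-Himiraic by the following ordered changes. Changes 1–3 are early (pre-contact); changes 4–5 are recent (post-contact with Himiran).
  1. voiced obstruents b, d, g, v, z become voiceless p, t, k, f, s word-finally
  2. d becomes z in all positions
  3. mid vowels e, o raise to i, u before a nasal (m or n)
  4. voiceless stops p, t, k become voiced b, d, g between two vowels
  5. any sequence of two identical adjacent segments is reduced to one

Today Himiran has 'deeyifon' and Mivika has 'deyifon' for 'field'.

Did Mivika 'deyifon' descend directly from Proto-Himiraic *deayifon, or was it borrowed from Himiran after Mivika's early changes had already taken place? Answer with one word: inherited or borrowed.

If inherited, *deayifon would pass through all of Mivika's changes:
Mivika: *deayifon
  deayifon (rule 1 does not apply)
  deayifon → zeayifon   [unconditioned shift]
  zeayifon → zeayifun   [pre-nasal raising]
  zeayifun (rule 4 does not apply)
  zeayifun (rule 5 does not apply)
  giving Mivika zeayifun.
If borrowed from Himiran 'deeyifon' after the early changes, it would undergo only the recent ones:
  rule 4 (intervocalic voicing): no change (deeyifon)
  rule 5 (degemination): deeyifon → deyifon
  ⇒ as a loan: deyifon
Mivika 'deyifon' matches the loan outcome 'deyifon', not the inherited 'zeayifun' — it skipped the early Mivika changes, so it was borrowed from Himiran.

borrowed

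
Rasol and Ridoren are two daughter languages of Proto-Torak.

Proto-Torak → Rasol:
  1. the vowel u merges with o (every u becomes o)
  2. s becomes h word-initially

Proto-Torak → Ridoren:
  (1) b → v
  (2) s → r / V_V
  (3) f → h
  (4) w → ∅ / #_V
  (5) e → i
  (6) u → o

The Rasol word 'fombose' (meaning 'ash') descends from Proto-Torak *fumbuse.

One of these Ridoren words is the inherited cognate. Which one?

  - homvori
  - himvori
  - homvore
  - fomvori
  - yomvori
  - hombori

homvori

Ridoren: start from *fumbuse.
  rule 1 (unconditioned shift): fumbuse → fumvuse
  rule 2 (rhotacism): fumvuse → fumvure
  rule 3 (unconditioned shift): fumvure → humvure
  rule 4: no change — humvure
  rule 5 (vowel merger): humvure → humvuri
  rule 6 (vowel merger): humvuri → homvori
  ⇒ Ridoren homvori
Among the options, 'homvori' alone shows every Ridoren change applied in order.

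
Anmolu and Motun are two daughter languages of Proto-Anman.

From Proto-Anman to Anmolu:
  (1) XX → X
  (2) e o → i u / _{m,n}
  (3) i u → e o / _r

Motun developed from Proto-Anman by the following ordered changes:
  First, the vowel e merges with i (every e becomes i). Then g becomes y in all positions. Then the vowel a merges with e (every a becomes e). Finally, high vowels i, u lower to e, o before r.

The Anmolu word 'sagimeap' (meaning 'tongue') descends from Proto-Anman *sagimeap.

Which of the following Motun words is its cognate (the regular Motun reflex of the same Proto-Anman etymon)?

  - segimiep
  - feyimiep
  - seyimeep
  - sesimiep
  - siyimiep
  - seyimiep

Motun: *sagimeap > sagimiap > sayimiap > seyimiep  (by vowel merger, unconditioned shift, vowel merger)
Only 'seyimiep' matches the regular Motun development of *sagimeap.

seyimiep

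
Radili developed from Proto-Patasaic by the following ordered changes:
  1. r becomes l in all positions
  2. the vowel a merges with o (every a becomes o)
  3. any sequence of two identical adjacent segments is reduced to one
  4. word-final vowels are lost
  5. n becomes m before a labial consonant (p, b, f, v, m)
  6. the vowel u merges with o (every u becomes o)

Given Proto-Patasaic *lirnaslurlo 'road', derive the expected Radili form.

Radili: *lirnaslurlo
  lirnaslurlo → lilnaslullo   [unconditioned shift]
  lilnaslullo → lilnoslullo   [vowel merger]
  lilnoslullo → lilnoslulo   [degemination]
  lilnoslulo → lilnoslul   [apocope]
  lilnoslul (rule 5 does not apply)
  lilnoslul → lilnoslol   [vowel merger]
  giving Radili lilnoslol.

lilnoslol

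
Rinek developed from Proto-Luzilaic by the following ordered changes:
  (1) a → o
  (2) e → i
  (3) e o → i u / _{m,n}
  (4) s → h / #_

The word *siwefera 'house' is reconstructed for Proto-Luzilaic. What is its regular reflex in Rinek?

Rinek: start from *siwefera.
  rule 1 (vowel merger): siwefera → siwefero
  rule 2 (vowel merger): siwefero → siwifiro
  rule 3: no change — siwifiro
  rule 4 (debuccalisation): siwifiro → hiwifiro
  ⇒ Rinek hiwifiro

hiwifiro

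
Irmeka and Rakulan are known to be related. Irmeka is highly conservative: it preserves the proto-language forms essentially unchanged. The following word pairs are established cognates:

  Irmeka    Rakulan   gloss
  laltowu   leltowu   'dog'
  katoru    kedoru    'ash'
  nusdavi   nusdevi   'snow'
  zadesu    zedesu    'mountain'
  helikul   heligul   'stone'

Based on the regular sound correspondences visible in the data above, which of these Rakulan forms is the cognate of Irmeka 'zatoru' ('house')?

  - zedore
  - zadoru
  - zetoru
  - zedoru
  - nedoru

zedoru

laltowu ~ leltowu, katoru ~ kedoru — Irmeka a corresponds to Rakulan e after a consonant, before a consonant other than r, m, n, p, b, f, v.
katoru ~ kedoru — Irmeka t corresponds to Rakulan d between vowels (before a back vowel).
Applying these to Irmeka 'zatoru':
  zatoru → zetoru   (a→e after a consonant, before a consonant other than r, m, n, p, b, f, v)
  zetoru → zedoru   (t→d between vowels (before a back vowel))
So the Rakulan cognate is 'zedoru'.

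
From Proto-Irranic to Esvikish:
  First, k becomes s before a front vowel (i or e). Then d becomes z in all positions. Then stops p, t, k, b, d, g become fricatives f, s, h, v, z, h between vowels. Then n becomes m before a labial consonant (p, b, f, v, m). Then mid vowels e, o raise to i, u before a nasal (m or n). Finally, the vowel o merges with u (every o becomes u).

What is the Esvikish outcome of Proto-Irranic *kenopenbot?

Esvikish: *kenopenbot > senopenbot > senofenbot > senofembot > sinofimbot > sinufimbut  (by palatalisation, intervocalic lenition, nasal place assimilation, pre-nasal raising, vowel merger)

sinufimbut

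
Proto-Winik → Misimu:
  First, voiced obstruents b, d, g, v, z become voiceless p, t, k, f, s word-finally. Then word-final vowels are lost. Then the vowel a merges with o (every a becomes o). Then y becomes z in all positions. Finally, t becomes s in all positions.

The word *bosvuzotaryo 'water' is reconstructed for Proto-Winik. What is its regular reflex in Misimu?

bosvuzosorz

Misimu: *bosvuzotaryo > bosvuzotary > bosvuzotory > bosvuzotorz > bosvuzosorz  (by apocope, vowel merger, unconditioned shift, unconditioned shift)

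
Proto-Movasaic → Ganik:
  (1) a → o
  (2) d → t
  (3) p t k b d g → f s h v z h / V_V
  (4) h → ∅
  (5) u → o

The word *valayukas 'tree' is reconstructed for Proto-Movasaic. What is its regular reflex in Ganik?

Ganik: *valayukas
  valayukas → voloyukos   [vowel merger]
  voloyukos (rule 2 does not apply)
  voloyukos → voloyuhos   [intervocalic lenition]
  voloyuhos → voloyuos   [h-loss]
  voloyuos → voloyoos   [vowel merger]
  giving Ganik voloyoos.

voloyoos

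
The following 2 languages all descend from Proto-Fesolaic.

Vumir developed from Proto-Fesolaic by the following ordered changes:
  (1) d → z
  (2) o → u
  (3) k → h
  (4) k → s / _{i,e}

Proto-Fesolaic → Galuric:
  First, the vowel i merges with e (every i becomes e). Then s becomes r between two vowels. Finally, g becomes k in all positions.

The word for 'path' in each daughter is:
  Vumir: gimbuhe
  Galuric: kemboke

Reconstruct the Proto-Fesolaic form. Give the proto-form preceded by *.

*gimboke

Position 2: Vumir has i, Galuric has e. Vumir preserves i here (none of its changes turn any other segment into i), so the proto-segment is *i.
Position 5: Vumir has u, Galuric has o. Galuric preserves o here (none of its changes turn any other segment into o), so the proto-segment is *o.
Position 6: Vumir has h, Galuric has k. Taking the neighbouring segments as reconstructed: Vumir h could go back to *k or *h; Galuric k could go back to *k or *g — the one source consistent with every daughter is *k.
Verify the candidate proto-form against each daughter:
Vumir: *gimboke > gimbuke > gimbuhe  (by vowel merger, unconditioned shift)
Galuric: *gimboke > gemboke > kemboke  (by vowel merger, unconditioned shift)
*gimboke is the unique common source.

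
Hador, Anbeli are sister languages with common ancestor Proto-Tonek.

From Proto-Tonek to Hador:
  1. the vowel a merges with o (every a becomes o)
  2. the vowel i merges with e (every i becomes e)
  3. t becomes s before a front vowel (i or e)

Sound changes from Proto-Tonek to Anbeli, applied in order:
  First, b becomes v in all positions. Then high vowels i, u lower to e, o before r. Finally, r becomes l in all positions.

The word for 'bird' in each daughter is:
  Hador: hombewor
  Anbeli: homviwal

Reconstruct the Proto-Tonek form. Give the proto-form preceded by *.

Position 4: Hador has b, Anbeli has v. Hador preserves b here (none of its changes turn any other segment into b), so the proto-segment is *b.
Position 7: Hador has o, Anbeli has a. Anbeli preserves a here (none of its changes turn any other segment into a), so the proto-segment is *a.
Position 8: Hador has r, Anbeli has l. Hador preserves r here (none of its changes turn any other segment into r), so the proto-segment is *r.
Continuing position by position gives *hombiwar; check it forward:
Hador: start from *hombiwar.
  rule 1 (vowel merger): hombiwar → hombiwor
  rule 2 (vowel merger): hombiwor → hombewor
  rule 3: no change — hombewor
  ⇒ Hador hombewor
Anbeli: *hombiwar > homviwar > homviwal  (by unconditioned shift, unconditioned shift)
*hombiwar is the unique common source.

*hombiwar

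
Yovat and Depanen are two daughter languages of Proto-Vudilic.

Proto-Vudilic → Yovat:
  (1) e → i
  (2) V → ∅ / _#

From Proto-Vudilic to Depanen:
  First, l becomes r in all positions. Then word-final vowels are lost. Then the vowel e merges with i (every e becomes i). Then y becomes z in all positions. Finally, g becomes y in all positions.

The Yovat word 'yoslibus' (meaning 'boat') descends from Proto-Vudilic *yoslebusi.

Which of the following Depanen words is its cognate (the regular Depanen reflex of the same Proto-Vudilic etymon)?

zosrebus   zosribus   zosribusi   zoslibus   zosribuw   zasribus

Depanen: *yoslebusi > yosrebusi > yosrebus > yosribus > zosribus  (by unconditioned shift, apocope, vowel merger, unconditioned shift)
The other candidates each miss or misapply at least one Depanen change.

zosribus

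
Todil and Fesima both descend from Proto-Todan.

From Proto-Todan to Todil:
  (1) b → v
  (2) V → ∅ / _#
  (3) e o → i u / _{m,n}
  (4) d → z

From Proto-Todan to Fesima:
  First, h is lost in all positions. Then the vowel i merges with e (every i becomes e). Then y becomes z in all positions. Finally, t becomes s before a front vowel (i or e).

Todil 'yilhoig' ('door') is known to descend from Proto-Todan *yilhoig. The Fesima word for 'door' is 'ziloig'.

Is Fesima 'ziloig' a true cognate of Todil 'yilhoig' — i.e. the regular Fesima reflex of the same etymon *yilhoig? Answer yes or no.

no

Derive the expected Fesima reflex of *yilhoig:
Fesima: *yilhoig
  yilhoig → yiloig   [h-loss]
  yiloig → yeloeg   [vowel merger]
  yeloeg → zeloeg   [unconditioned shift]
  zeloeg (rule 4 does not apply)
  giving Fesima zeloeg.
The regular Fesima reflex would be 'zeloeg', but the attested form is 'ziloig'. The correspondence is irregular, so they are not cognates (the Fesima form has a different source).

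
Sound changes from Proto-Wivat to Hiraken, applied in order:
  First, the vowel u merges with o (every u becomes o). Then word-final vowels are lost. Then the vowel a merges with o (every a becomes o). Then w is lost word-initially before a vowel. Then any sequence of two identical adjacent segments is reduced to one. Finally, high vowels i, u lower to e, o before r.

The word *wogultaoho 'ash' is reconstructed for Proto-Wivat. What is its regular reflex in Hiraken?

Hiraken: *wogultaoho
  wogultaoho → wogoltaoho   [vowel merger]
  wogoltaoho → wogoltaoh   [apocope]
  wogoltaoh → wogoltooh   [vowel merger]
  wogoltooh → ogoltooh   [glide loss]
  ogoltooh → ogoltoh   [degemination]
  ogoltoh (rule 6 does not apply)
  giving Hiraken ogoltoh.

ogoltoh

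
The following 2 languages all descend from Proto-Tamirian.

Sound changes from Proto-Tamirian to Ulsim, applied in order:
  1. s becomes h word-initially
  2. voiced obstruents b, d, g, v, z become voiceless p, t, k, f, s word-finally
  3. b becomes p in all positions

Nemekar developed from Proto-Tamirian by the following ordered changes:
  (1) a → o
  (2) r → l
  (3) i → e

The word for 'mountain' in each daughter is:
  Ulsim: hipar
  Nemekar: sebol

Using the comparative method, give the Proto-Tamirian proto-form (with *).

*sibar

Position 5: Ulsim has r, Nemekar has l. Ulsim preserves r here (none of its changes turn any other segment into r), so the proto-segment is *r.
Position 3: Ulsim has p, Nemekar has b. Nemekar preserves b here (none of its changes turn any other segment into b), so the proto-segment is *b.
Position 1: Ulsim has h, Nemekar has s. Nemekar preserves s here (none of its changes turn any other segment into s), so the proto-segment is *s.
Continuing position by position gives *sibar; check it forward:
Ulsim: *sibar > hibar > hipar  (by debuccalisation, unconditioned shift)
Nemekar: *sibar
  sibar → sibor   [vowel merger]
  sibor → sibol   [unconditioned shift]
  sibol → sebol   [vowel merger]
  giving Nemekar sebol.
No other proto-form is consistent with every reflex, so the reconstruction is *sibar.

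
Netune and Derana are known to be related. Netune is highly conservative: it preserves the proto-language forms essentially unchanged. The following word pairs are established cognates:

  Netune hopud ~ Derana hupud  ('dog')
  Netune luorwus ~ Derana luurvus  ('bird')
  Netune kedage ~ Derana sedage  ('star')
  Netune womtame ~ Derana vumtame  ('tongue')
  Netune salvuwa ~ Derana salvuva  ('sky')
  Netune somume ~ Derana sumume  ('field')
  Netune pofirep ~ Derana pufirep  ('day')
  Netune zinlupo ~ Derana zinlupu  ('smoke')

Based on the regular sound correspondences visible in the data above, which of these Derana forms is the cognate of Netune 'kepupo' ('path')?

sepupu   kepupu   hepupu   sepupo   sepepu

kedage ~ sedage — Netune k corresponds to Derana s word-initially before a front vowel.
zinlupo ~ zinlupu — Netune o corresponds to Derana u word-finally.
Applying these to Netune 'kepupo':
  kepupo → sepupo   (k→s word-initially before a front vowel)
  sepupo → sepupu   (o→u word-finally)
So the Derana cognate is 'sepupu'.

sepupu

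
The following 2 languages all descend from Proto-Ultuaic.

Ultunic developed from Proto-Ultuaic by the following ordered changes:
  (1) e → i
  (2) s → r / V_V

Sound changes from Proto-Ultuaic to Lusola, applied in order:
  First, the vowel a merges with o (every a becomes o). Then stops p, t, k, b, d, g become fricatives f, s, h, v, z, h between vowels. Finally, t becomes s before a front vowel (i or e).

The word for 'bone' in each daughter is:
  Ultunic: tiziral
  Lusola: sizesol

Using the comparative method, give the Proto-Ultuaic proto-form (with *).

Position 6: Ultunic has a, Lusola has o. Ultunic preserves a here (none of its changes turn any other segment into a), so the proto-segment is *a.
Position 5: Ultunic has r, Lusola has s. Taking the neighbouring segments as reconstructed: Ultunic r could go back to *s or *r; Lusola s could go back to *t or *s — the one source consistent with every daughter is *s.
Verify the candidate proto-form against each daughter:
Ultunic: start from *tizesal.
  rule 1 (vowel merger): tizesal → tizisal
  rule 2 (rhotacism): tizisal → tiziral
  ⇒ Ultunic tiziral
Lusola: *tizesal
  tizesal → tizesol   [vowel merger]
  tizesol (rule 2 does not apply)
  tizesol → sizesol   [palatalisation]
  giving Lusola sizesol.
No other proto-form is consistent with every reflex, so the reconstruction is *tizesal.

*tizesal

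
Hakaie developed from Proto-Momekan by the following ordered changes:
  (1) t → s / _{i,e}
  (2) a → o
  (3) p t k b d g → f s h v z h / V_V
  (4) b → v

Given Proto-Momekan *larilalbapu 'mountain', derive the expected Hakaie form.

Hakaie: *larilalbapu > lorilolbopu > lorilolbofu > lorilolvofu  (by vowel merger, intervocalic lenition, unconditioned shift)

lorilolvofu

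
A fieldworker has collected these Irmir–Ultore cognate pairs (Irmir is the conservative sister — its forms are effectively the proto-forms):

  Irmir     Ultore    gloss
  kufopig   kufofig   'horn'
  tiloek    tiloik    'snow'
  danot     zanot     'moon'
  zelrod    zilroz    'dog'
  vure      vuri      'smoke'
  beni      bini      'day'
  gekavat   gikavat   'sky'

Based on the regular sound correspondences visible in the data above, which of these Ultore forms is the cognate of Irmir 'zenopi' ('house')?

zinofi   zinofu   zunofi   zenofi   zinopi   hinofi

beni ~ bini — Irmir e corresponds to Ultore i after a consonant, before a nasal.
kufopig ~ kufofig — Irmir p corresponds to Ultore f between vowels (before a front vowel).
Applying these to Irmir 'zenopi':
  zenopi → zinopi   (e→i after a consonant, before a nasal)
  zinopi → zinofi   (p→f between vowels (before a front vowel))
So the Ultore cognate is 'zinofi'.

zinofi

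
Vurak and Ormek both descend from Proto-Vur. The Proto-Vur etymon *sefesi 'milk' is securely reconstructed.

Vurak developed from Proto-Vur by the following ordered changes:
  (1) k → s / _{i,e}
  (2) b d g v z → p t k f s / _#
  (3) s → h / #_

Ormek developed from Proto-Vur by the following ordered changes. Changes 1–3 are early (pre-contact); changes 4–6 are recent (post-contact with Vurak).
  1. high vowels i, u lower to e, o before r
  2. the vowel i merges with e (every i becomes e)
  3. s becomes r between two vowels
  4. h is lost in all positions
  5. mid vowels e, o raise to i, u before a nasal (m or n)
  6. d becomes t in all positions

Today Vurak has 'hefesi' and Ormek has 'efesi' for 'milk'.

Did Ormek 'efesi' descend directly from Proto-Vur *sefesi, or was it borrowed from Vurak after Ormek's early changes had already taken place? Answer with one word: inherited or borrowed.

borrowed

If inherited, *sefesi would pass through all of Ormek's changes:
Ormek: start from *sefesi.
  rule 1: no change — sefesi
  rule 2 (vowel merger): sefesi → sefese
  rule 3 (rhotacism): sefese → sefere
  rule 4: no change — sefere
  rule 5: no change — sefere
  rule 6: no change — sefere
  ⇒ Ormek sefere
If borrowed from Vurak 'hefesi' after the early changes, it would undergo only the recent ones:
  rule 4 (h-loss): hefesi → efesi
  rule 5 (pre-nasal raising): no change (efesi)
  rule 6 (unconditioned shift): no change (efesi)
  ⇒ as a loan: efesi
Ormek 'efesi' matches the loan outcome 'efesi', not the inherited 'sefere' — it skipped the early Ormek changes, so it was borrowed from Vurak.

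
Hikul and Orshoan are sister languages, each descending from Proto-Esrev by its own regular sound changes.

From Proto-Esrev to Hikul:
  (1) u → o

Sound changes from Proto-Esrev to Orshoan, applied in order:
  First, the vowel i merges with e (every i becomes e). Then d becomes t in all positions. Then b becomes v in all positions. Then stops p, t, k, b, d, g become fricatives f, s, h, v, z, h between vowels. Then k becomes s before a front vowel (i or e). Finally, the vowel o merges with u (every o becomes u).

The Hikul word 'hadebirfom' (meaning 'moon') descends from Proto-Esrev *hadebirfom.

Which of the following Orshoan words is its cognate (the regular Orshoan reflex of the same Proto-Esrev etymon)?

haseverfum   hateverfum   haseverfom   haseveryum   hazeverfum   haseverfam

Orshoan: *hadebirfom > hadeberfom > hateberfom > hateverfom > haseverfom > haseverfum  (by vowel merger, unconditioned shift, unconditioned shift, intervocalic lenition, vowel merger)
Among the options, 'haseverfum' alone shows every Orshoan change applied in order.

haseverfum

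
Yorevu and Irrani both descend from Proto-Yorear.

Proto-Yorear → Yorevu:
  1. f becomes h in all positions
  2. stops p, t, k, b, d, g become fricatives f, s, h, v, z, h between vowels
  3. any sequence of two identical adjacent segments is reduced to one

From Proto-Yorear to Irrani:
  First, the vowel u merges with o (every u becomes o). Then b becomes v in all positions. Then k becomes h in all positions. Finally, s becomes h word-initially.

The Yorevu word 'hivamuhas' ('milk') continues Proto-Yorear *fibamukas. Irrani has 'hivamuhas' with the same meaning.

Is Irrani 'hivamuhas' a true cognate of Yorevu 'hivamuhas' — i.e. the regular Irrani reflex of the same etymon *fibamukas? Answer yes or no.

Derive the expected Irrani reflex of *fibamukas:
Irrani: *fibamukas
  fibamukas → fibamokas   [vowel merger]
  fibamokas → fivamokas   [unconditioned shift]
  fivamokas → fivamohas   [unconditioned shift]
  fivamohas (rule 4 does not apply)
  giving Irrani fivamohas.
The regular Irrani reflex would be 'fivamohas', but the attested form is 'hivamuhas'. The correspondence is irregular, so they are not cognates (the Irrani form has a different source).

no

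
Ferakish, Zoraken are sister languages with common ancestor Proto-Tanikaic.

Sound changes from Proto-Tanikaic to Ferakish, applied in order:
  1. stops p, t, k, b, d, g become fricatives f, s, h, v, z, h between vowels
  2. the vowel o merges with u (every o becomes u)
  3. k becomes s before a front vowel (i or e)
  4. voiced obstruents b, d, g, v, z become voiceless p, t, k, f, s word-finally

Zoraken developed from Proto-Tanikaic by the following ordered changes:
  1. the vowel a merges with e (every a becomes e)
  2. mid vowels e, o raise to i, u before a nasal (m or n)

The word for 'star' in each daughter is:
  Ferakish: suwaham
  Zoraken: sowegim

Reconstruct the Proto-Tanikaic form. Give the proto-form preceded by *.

*sowagam

Position 5: Ferakish has h, Zoraken has g. Zoraken preserves g here (none of its changes turn any other segment into g), so the proto-segment is *g.
Position 2: Ferakish has u, Zoraken has o. Zoraken preserves o here (none of its changes turn any other segment into o), so the proto-segment is *o.
Position 6: Ferakish has a, Zoraken has i. Ferakish preserves a here (none of its changes turn any other segment into a), so the proto-segment is *a.
Continuing position by position gives *sowagam; check it forward:
Ferakish: *sowagam
  sowagam → sowaham   [intervocalic lenition]
  sowaham → suwaham   [vowel merger]
  suwaham (rule 3 does not apply)
  suwaham (rule 4 does not apply)
  giving Ferakish suwaham.
Zoraken: *sowagam > sowegem > sowegim  (by vowel merger, pre-nasal raising)
No other proto-form is consistent with every reflex, so the reconstruction is *sowagam.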